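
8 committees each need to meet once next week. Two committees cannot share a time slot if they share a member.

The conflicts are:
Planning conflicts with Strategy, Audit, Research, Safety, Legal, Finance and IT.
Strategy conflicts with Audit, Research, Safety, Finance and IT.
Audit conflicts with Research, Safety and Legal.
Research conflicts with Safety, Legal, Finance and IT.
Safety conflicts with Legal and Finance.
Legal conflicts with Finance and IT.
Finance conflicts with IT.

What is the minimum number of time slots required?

Planning, Audit, Research, Safety, Legal are mutually in conflict, so at least 5 time slots are needed.
5 time slots suffice: Planning=2, Strategy=4, Audit=5, Research=1, Safety=3, Legal=4, Finance=5, IT=3. Each listed conflict is separated.

5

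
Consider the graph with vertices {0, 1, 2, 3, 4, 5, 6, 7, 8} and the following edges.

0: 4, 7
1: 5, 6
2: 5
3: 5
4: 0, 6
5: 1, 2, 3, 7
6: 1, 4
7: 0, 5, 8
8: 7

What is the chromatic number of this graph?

2

1 and 5 are adjacent, so at least 2 colors are needed.
2 colors suffice: 0=red, 1=blue, 2=blue, 3=blue, 4=blue, 5=red, 6=red, 7=blue, 8=red. Every edge joins two different colors.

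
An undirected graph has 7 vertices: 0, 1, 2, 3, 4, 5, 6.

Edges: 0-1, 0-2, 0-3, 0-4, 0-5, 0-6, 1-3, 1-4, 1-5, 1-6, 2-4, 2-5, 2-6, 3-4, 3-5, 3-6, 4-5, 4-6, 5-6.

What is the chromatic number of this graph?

0, 1, 3, 4, 5, 6 are pairwise adjacent (a clique of size 6), so at least 6 colors are needed.
A valid assignment using 6 colors: 0=b, 1=e, 2=e, 3=f, 4=d, 5=c, 6=a. Every edge joins two different colors.

6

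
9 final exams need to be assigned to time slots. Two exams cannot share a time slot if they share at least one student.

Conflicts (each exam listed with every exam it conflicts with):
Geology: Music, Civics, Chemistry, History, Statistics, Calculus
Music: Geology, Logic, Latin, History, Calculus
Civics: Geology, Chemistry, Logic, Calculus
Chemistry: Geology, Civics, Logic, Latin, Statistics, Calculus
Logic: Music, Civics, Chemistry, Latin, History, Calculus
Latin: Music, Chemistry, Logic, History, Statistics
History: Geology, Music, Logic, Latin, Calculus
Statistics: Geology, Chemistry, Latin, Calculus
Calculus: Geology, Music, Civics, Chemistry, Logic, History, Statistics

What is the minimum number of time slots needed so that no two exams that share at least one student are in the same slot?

4

Civics, Chemistry, Logic, Calculus pairwise conflict, so at least 4 time slots are needed.
A valid assignment using 4 time slots: Geology=2, Music=3, Civics=4, Chemistry=3, Logic=2, Latin=1, History=4, Statistics=4, Calculus=1. Every pair that conflicts lands in different time slots.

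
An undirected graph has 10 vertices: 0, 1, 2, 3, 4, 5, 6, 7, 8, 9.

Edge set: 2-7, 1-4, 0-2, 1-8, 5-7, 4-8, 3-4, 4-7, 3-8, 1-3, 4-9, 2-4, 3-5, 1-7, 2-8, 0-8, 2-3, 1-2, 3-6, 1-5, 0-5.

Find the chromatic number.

5

1, 2, 3, 4, 8 are mutually adjacent (a clique of size 5), so at least 5 colors are needed.
A valid assignment using 5 colors: 0=blue, 1=blue, 2=yellow, 3=green, 4=red, 5=red, 6=red, 7=green, 8=purple, 9=blue. No two adjacent vertices share a color.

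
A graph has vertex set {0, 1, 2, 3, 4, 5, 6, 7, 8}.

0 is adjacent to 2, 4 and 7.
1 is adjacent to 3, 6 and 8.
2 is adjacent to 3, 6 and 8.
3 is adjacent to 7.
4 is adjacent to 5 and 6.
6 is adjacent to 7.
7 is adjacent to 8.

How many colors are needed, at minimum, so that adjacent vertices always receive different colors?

2 and 6 are adjacent, so at least 2 colors are needed.
2 colors suffice: 0=b, 1=a, 2=a, 3=b, 4=a, 5=b, 6=b, 7=a, 8=b. Each edge has distinct colors on its endpoints.

2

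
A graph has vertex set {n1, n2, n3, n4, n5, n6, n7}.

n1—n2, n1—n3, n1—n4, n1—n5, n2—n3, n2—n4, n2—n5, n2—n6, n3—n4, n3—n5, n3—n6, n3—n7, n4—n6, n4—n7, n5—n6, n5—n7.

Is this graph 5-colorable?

The chromatic number is 4. n1, n2, n3, n4 form a clique, so at least 4 colors are needed.
4 colors suffice: color 1 → {n3}; color 2 → {n2, n7}; color 3 → {n4, n5}; color 4 → {n1, n6}.
Since 5 ≥ 4, a proper 5-coloring certainly exists.

Yes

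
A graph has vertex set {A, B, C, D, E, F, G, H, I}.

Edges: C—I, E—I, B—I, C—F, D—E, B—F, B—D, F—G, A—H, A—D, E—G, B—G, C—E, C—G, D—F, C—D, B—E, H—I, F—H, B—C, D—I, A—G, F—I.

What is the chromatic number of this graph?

B, C, D, F, I are mutually adjacent (a clique of size 5), so at least 5 colors are needed.
One proper 5-coloring: A=1, B=5, C=2, D=4, E=1, F=1, G=3, H=2, I=3. Each edge has distinct colors on its endpoints.

5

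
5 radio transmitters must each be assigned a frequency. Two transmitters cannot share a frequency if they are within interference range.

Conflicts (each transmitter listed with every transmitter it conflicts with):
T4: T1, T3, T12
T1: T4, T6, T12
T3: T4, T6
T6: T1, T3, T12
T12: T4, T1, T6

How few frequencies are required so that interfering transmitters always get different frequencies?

3

T4, T1, T12 are mutually in conflict, so at least 3 frequencies are needed.
A valid assignment using 3 frequencies: T4=1, T1=2, T3=2, T6=1, T12=3. Each listed conflict is separated.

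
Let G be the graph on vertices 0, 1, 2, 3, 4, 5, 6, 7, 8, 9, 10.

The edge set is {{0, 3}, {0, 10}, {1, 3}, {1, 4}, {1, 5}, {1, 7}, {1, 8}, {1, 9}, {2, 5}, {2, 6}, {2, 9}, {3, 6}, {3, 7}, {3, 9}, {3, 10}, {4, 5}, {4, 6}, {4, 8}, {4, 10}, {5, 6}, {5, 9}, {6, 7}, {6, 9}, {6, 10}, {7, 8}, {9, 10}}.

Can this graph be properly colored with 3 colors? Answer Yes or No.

No

3, 6, 9, 10 are mutually adjacent (a clique of size 4), so at least 4 colors are needed.
So 3 colors are not enough.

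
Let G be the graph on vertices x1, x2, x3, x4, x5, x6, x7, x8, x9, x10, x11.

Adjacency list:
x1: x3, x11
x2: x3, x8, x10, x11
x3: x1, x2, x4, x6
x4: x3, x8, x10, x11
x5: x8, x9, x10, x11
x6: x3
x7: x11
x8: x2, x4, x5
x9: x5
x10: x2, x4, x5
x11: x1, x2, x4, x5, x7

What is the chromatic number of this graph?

2

x1 and x11 are adjacent, so at least 2 colors are needed.
A valid assignment using 2 colors: x1=2, x2=2, x3=1, x4=2, x5=2, x6=2, x7=2, x8=1, x9=1, x10=1, x11=1. No two adjacent vertices share a color.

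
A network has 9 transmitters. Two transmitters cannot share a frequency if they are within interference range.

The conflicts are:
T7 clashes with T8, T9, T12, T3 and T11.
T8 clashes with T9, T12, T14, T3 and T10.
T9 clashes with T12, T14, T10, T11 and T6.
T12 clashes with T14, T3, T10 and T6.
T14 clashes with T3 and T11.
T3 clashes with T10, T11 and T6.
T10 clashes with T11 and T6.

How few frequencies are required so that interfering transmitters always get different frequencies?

4

T8, T9, T12, T10 are mutually in conflict, so at least 4 frequencies are needed.
4 frequencies suffice: frequency 1 → {T9, T3}; frequency 2 → {T12, T11}; frequency 3 → {T7, T14, T10}; frequency 4 → {T8, T6}. No two conflicting transmitters share a frequency.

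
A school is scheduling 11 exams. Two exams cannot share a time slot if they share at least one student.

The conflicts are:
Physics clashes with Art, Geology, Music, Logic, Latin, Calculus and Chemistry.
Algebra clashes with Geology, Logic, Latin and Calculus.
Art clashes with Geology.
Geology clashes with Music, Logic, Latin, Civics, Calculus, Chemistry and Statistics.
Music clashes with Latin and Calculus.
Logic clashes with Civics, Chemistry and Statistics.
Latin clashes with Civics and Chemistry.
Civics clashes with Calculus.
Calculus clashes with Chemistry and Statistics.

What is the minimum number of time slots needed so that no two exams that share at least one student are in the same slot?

4

Physics, Geology, Logic, Chemistry pairwise conflict, so at least 4 time slots are needed.
A valid assignment using 4 time slots: Physics=2, Algebra=2, Art=3, Geology=1, Music=4, Logic=3, Latin=3, Civics=2, Calculus=3, Chemistry=4, Statistics=2. Every pair that conflicts lands in different time slots.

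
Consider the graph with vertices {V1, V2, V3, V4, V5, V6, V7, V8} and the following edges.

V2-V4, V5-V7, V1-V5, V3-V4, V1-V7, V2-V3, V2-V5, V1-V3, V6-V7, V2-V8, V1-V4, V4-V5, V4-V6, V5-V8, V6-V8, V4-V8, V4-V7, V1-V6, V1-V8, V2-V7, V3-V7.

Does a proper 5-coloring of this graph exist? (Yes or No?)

The chromatic number is 4. V1, V4, V5, V7 are mutually adjacent (a clique of size 4), so at least 4 colors are needed.
4 colors suffice: V1=B, V2=B, V3=Y, V4=R, V5=Y, V6=Y, V7=G, V8=G.
Since 5 ≥ 4, a proper 5-coloring certainly exists.

Yes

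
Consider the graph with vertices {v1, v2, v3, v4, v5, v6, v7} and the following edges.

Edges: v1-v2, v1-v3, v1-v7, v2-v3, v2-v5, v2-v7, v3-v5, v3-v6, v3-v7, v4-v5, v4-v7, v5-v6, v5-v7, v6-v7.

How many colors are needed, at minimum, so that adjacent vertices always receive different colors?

4

v2, v3, v5, v7 are mutually adjacent (a clique of size 4), so at least 4 colors are needed.
4 colors suffice: color R → {v7}; color B → {v3, v4}; color G → {v1, v5}; color Y → {v2, v6}. Each edge has distinct colors on its endpoints.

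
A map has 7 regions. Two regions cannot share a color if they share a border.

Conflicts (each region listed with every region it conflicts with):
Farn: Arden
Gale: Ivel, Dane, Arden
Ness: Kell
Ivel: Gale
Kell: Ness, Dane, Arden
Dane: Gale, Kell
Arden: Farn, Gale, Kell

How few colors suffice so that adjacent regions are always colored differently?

2

Farn and Arden conflict, so at least 2 colors are needed.
2 colors suffice: Farn=1, Gale=1, Ness=2, Ivel=2, Kell=1, Dane=2, Arden=2. No two conflicting regions share a color.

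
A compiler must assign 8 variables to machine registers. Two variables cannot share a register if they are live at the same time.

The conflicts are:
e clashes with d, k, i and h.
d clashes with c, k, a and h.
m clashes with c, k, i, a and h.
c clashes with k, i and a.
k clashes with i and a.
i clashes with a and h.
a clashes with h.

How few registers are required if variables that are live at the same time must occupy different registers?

m, c, k, i, a all conflict with each other, so at least 5 registers are needed.
5 registers suffice: register 1 → {k, h}; register 2 → {e, a}; register 3 → {d, i}; register 4 → {m}; register 5 → {c}. Every pair that conflicts lands in different registers.

5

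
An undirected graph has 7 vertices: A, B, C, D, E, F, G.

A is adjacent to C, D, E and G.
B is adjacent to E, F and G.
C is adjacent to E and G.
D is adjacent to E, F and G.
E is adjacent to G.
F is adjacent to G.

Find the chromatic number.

A, C, E, G form a clique, so at least 4 colors are needed.
4 colors suffice: color red → {G}; color blue → {E, F}; color green → {A, B}; color yellow → {C, D}. Every edge joins two different colors.

4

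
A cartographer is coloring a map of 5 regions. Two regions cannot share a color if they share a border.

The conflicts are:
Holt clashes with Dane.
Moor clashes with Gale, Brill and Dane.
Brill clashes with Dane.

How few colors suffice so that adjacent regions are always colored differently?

3

Moor, Brill, Dane are mutually in conflict, so at least 3 colors are needed.
3 colors suffice: Holt=1, Moor=1, Gale=2, Brill=3, Dane=2. Every pair that conflicts lands in different colors.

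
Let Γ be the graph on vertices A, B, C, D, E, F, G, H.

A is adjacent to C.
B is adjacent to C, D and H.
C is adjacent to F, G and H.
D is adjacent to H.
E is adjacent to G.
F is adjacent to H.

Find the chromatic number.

C, F, H form a triangle, so at least 3 colors are needed.
One proper 3-coloring: A=blue, B=green, C=red, D=red, E=red, F=green, G=blue, H=blue. Every edge joins two different colors.

3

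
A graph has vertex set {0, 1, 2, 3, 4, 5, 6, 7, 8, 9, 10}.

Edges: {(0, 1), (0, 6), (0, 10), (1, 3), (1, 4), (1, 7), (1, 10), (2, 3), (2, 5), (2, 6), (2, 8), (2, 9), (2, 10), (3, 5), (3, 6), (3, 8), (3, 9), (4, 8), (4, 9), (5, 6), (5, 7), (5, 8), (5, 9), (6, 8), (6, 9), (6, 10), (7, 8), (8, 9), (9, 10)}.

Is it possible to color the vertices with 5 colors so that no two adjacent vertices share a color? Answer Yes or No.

No

2, 3, 5, 6, 8, 9 form a clique, so at least 6 colors are needed.
So 5 colors are not enough.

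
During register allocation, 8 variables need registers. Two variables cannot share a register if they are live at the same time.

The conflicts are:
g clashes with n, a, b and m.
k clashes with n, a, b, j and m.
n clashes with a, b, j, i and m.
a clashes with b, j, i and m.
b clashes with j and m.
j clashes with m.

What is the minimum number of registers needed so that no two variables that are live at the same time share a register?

6

k, n, a, b, j, m all conflict with each other, so at least 6 registers are needed.
6 registers suffice: g=5, k=6, n=1, a=2, b=3, j=5, i=3, m=4. Each listed conflict is separated.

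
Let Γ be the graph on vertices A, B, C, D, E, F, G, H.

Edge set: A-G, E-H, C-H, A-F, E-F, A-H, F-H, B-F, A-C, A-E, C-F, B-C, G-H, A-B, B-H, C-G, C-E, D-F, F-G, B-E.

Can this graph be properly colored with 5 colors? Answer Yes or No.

A, B, C, E, F, H are mutually adjacent (a clique of size 6), so at least 6 colors are needed.
So 5 colors are not enough.

No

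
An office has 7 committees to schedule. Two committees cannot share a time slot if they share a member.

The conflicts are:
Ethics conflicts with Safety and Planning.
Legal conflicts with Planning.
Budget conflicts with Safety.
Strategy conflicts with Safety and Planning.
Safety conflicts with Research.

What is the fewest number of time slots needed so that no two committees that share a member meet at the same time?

Budget and Safety conflict, so at least 2 time slots are needed.
2 time slots suffice: time slot 1 → {Safety, Planning}; time slot 2 → {Ethics, Legal, Budget, Strategy, Research}. Every pair that conflicts lands in different time slots.

2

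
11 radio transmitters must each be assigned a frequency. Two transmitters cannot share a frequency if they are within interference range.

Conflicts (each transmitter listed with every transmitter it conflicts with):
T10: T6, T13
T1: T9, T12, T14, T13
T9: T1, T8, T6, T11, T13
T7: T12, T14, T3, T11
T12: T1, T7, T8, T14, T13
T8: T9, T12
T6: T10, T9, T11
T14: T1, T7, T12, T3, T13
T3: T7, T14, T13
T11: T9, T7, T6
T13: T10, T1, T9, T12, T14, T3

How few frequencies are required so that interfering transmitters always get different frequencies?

4

T1, T12, T14, T13 all conflict with each other, so at least 4 frequencies are needed.
A valid assignment using 4 frequencies: T10=2, T1=4, T9=2, T7=1, T12=3, T8=1, T6=1, T14=2, T3=3, T11=3, T13=1. No two conflicting transmitters share a frequency.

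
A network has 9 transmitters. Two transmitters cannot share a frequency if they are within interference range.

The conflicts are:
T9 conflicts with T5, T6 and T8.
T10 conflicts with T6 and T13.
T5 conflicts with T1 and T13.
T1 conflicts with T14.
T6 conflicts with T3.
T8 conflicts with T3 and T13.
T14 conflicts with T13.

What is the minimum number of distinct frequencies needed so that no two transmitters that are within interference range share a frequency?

3

The cycle T9-T5-T13-T10-T6-T9 has odd length 5, so it cannot be 2-colored; at least 3 frequencies are needed.
A valid assignment using 3 frequencies: T9=1, T10=3, T5=2, T1=1, T6=2, T8=2, T14=2, T3=1, T13=1. Each listed conflict is separated.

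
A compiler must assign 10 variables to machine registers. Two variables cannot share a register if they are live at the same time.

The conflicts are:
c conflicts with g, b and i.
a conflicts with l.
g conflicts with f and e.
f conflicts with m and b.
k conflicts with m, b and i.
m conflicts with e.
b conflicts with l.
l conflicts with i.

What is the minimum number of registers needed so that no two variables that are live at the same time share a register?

2

f and b conflict, so at least 2 registers are needed.
2 registers suffice: register 1 → {a, g, m, b, i}; register 2 → {c, f, k, e, l}. Each listed conflict is separated.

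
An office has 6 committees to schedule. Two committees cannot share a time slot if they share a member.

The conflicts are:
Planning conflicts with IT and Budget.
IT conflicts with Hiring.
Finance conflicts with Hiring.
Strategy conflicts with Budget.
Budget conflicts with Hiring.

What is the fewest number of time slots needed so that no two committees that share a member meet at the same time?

Planning and Budget conflict, so at least 2 time slots are needed.
2 time slots suffice: time slot 1 → {IT, Finance, Budget}; time slot 2 → {Planning, Strategy, Hiring}. No two conflicting committees share a time slot.

2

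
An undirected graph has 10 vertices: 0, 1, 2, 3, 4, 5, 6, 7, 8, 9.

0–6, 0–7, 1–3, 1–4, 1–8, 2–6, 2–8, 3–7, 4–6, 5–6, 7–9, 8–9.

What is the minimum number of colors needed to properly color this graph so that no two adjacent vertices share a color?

The cycle 7-9-8-1-3-7 has odd length 5, so it cannot be 2-colored; at least 3 colors are needed.
3 colors suffice: color red → {6, 7, 8}; color blue → {0, 1, 2, 5, 9}; color green → {3, 4}. No two adjacent vertices share a color.

3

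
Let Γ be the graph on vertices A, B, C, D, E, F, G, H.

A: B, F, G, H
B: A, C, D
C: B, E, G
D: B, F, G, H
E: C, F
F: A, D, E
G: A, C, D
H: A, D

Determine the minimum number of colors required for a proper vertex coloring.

3

The cycle F-A-B-C-E-F has odd length 5, so it cannot be 2-colored; at least 3 colors are needed.
3 colors suffice: color 1 → {A, C, D}; color 2 → {B, F, G, H}; color 3 → {E}. Every edge joins two different colors.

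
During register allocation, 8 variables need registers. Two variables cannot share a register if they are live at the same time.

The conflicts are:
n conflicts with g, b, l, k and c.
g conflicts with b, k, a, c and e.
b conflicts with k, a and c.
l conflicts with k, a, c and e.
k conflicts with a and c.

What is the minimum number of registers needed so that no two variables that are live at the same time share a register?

5

n, g, b, k, c pairwise conflict, so at least 5 registers are needed.
5 registers suffice: register 1 → {k, e}; register 2 → {g, l}; register 3 → {a, c}; register 4 → {b}; register 5 → {n}. No two conflicting variables share a register.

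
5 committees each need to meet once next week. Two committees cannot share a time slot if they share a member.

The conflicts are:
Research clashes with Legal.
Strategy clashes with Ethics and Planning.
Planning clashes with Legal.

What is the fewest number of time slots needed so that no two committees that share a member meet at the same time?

2

Planning and Legal conflict, so at least 2 time slots are needed.
Using 2 time slots: Research=2, Strategy=1, Ethics=2, Planning=2, Legal=1. Every pair that conflicts lands in different time slots.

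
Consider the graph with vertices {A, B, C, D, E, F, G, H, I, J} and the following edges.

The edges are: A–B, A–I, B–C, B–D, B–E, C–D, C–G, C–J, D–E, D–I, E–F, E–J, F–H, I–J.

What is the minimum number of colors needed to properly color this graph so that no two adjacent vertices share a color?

B, D, E are pairwise adjacent, so at least 3 colors are needed.
3 colors suffice: color 1 → {C, E, H, I}; color 2 → {B, F, G, J}; color 3 → {A, D}. Every edge joins two different colors.

3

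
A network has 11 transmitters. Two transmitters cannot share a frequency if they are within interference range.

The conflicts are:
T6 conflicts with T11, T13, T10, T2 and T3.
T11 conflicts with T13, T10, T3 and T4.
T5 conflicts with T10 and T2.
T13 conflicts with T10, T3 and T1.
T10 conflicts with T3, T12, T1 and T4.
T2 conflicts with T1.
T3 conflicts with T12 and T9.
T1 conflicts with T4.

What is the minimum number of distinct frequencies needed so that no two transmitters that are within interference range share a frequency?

T6, T11, T13, T10, T3 pairwise conflict, so at least 5 frequencies are needed.
5 frequencies suffice: frequency 1 → {T10, T2, T9}; frequency 2 → {T5, T3, T1}; frequency 3 → {T11, T12}; frequency 4 → {T6, T4}; frequency 5 → {T13}. Each listed conflict is separated.

5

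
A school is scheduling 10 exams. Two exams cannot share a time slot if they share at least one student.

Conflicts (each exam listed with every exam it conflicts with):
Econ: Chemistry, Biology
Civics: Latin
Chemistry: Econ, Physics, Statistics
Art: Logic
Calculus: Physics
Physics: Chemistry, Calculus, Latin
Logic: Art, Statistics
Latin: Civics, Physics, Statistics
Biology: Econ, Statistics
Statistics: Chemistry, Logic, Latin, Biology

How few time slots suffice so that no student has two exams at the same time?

Latin and Statistics conflict, so at least 2 time slots are needed.
2 time slots suffice: time slot 1 → {Econ, Civics, Art, Physics, Statistics}; time slot 2 → {Chemistry, Calculus, Logic, Latin, Biology}. No two conflicting exams share a time slot.

2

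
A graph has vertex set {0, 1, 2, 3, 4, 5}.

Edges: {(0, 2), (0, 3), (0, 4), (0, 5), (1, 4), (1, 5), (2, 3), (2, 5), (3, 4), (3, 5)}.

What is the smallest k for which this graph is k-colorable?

0, 2, 3, 5 are mutually adjacent (a clique of size 4), so at least 4 colors are needed.
4 colors suffice: 0=a, 1=a, 2=d, 3=b, 4=c, 5=c. No two adjacent vertices share a color.

4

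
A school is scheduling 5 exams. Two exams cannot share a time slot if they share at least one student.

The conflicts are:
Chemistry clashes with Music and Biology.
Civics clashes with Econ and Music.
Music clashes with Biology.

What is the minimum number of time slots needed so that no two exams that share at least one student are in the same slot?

Chemistry, Music, Biology are mutually in conflict, so at least 3 time slots are needed.
Using 3 time slots: Chemistry=3, Civics=2, Econ=1, Music=1, Biology=2. Each listed conflict is separated.

3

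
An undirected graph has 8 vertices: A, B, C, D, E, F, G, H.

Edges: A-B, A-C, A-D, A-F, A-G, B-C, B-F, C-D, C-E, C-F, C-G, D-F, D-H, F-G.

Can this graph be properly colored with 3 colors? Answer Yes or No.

No

A, C, F, G are mutually adjacent (a clique of size 4), so at least 4 colors are needed.
So 3 colors are not enough.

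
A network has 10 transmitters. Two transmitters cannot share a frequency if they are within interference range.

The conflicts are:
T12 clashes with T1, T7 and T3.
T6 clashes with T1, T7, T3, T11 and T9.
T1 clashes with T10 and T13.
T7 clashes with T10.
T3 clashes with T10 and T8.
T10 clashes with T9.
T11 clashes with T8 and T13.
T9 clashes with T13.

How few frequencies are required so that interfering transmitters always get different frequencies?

2

T1 and T13 conflict, so at least 2 frequencies are needed.
2 frequencies suffice: frequency 1 → {T12, T6, T10, T8, T13}; frequency 2 → {T1, T7, T3, T11, T9}. No two conflicting transmitters share a frequency.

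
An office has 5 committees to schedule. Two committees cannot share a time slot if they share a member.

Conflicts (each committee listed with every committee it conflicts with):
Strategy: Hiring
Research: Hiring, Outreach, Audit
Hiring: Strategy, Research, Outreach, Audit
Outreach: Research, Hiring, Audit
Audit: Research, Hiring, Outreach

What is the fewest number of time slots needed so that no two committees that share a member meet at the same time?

Research, Hiring, Outreach, Audit pairwise conflict, so at least 4 time slots are needed.
Using 4 time slots: Strategy=2, Research=4, Hiring=1, Outreach=3, Audit=2. Every pair that conflicts lands in different time slots.

4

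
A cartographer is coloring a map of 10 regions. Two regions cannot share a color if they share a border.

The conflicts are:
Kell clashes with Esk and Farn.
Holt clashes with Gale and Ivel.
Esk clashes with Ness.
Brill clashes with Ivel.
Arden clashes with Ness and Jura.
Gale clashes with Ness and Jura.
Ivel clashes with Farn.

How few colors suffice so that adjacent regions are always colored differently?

The cycle Gale-Ness-Esk-Kell-Farn-Ivel-Holt-Gale has odd length 7, so it cannot be 2-colored; at least 3 colors are needed.
3 colors suffice: color 1 → {Kell, Ness, Ivel, Jura}; color 2 → {Esk, Brill, Arden, Gale, Farn}; color 3 → {Holt}. No two conflicting regions share a color.

3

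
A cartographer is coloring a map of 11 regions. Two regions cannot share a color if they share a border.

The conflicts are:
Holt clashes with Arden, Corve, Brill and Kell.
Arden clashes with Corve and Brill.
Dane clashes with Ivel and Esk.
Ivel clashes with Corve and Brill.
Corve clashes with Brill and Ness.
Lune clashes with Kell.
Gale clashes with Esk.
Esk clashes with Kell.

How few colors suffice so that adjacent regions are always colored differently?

4

Holt, Arden, Corve, Brill pairwise conflict, so at least 4 colors are needed.
4 colors suffice: color 1 → {Corve, Lune, Esk}; color 2 → {Dane, Gale, Brill, Ness, Kell}; color 3 → {Holt, Ivel}; color 4 → {Arden}. Every pair that conflicts lands in different colors.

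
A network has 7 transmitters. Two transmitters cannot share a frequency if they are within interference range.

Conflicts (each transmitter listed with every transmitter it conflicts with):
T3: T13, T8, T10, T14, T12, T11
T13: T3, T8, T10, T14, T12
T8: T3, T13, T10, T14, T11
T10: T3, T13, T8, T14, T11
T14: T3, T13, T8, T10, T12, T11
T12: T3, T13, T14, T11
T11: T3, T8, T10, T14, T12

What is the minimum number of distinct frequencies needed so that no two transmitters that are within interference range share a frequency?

T3, T13, T8, T10, T14 are mutually in conflict, so at least 5 frequencies are needed.
5 frequencies suffice: frequency 1 → {T14}; frequency 2 → {T3}; frequency 3 → {T13, T11}; frequency 4 → {T8, T12}; frequency 5 → {T10}. No two conflicting transmitters share a frequency.

5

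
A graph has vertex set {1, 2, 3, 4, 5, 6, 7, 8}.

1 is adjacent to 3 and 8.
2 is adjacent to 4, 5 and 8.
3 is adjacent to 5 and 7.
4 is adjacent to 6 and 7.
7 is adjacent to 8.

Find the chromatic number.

The cycle 7-4-2-5-3-7 has odd length 5, so it cannot be 2-colored; at least 3 colors are needed.
3 colors suffice: color a → {2, 3, 6}; color b → {4, 5, 8}; color c → {1, 7}. No two adjacent vertices share a color.

3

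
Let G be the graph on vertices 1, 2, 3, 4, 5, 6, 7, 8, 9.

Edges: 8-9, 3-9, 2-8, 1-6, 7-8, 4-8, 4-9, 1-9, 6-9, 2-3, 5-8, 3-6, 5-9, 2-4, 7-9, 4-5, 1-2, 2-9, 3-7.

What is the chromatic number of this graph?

4, 5, 8, 9 are pairwise adjacent (a clique of size 4), so at least 4 colors are needed.
A valid assignment using 4 colors: 1=green, 2=blue, 3=green, 4=yellow, 5=blue, 6=blue, 7=blue, 8=green, 9=red. No two adjacent vertices share a color.

4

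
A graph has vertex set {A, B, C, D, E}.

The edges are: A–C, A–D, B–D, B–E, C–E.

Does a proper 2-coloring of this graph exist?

No

The cycle E-C-A-D-B-E has odd length 5, so it cannot be 2-colored; at least 3 colors are needed.
So 2 colors are not enough.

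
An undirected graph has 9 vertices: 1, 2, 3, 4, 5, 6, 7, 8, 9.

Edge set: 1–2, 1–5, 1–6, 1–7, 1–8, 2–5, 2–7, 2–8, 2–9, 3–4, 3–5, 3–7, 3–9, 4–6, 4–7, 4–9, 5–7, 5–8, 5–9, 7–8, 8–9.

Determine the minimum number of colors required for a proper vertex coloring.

1, 2, 5, 7, 8 are pairwise adjacent (a clique of size 5), so at least 5 colors are needed.
One proper 5-coloring: 1=e, 2=c, 3=c, 4=b, 5=b, 6=a, 7=a, 8=d, 9=a. Every edge joins two different colors.

5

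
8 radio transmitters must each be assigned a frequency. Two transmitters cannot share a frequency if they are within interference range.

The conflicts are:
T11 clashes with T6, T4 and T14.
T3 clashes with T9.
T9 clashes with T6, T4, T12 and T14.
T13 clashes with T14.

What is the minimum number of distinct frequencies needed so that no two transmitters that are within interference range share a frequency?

2

T11 and T14 conflict, so at least 2 frequencies are needed.
2 frequencies suffice: frequency 1 → {T11, T9, T13}; frequency 2 → {T3, T6, T4, T12, T14}. No two conflicting transmitters share a frequency.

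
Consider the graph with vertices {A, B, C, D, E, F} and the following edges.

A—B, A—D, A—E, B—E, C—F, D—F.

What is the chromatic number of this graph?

3

A, B, E form a triangle, so at least 3 colors are needed.
3 colors suffice: color 1 → {A, F}; color 2 → {C, D, E}; color 3 → {B}. Each edge has distinct colors on its endpoints.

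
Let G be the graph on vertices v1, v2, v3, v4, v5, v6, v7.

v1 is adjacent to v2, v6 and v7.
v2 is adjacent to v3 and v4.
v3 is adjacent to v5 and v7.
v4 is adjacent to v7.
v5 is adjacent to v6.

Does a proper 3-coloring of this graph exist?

Yes

The chromatic number is 3. The cycle v7-v1-v6-v5-v3-v7 has odd length 5, so it cannot be 2-colored; at least 3 colors are needed.
3 colors suffice: color 1 → {v2, v6, v7}; color 2 → {v1, v3, v4}; color 3 → {v5}.
That is already a proper 3-coloring.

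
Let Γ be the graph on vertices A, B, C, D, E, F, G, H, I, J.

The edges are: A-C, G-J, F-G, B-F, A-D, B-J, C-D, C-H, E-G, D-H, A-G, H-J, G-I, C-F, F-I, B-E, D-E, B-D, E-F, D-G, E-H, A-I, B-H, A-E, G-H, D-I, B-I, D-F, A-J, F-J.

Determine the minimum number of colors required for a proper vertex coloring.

A, D, E, G form a clique, so at least 4 colors are needed.
4 colors suffice: A=2, B=3, C=3, D=1, E=4, F=2, G=3, H=2, I=4, J=1. Every edge joins two different colors.

4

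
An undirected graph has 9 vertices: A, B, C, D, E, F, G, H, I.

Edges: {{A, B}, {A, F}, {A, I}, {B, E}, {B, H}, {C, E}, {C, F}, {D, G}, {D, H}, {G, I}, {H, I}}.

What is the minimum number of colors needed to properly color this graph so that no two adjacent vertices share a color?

3

The cycle F-C-E-B-A-F has odd length 5, so it cannot be 2-colored; at least 3 colors are needed.
One proper 3-coloring: A=red, B=blue, C=blue, D=blue, E=red, F=green, G=red, H=red, I=blue. No two adjacent vertices share a color.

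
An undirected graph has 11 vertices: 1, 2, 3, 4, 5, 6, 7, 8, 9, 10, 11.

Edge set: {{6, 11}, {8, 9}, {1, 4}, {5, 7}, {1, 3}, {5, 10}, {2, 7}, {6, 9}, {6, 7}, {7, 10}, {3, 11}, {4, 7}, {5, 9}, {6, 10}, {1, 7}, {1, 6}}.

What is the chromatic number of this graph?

3

1, 4, 7 form a triangle, so at least 3 colors are needed.
3 colors suffice: color a → {7, 9, 11}; color b → {2, 3, 4, 5, 6, 8}; color c → {1, 10}. Every edge joins two different colors.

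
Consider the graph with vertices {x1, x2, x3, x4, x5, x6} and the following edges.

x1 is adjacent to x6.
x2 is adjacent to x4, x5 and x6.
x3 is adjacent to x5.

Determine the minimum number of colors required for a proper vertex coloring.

x1 and x6 are adjacent, so at least 2 colors are needed.
2 colors suffice: x1=1, x2=1, x3=1, x4=2, x5=2, x6=2. Each edge has distinct colors on its endpoints.

2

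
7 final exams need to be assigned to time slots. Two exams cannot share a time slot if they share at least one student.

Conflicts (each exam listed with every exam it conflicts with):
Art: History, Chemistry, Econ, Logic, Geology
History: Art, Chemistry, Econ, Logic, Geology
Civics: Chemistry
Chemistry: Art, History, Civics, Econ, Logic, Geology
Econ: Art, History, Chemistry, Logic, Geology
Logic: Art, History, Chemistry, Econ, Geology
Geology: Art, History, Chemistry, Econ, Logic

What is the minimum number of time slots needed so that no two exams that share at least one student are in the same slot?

Art, History, Chemistry, Econ, Logic, Geology pairwise conflict, so at least 6 time slots are needed.
Using 6 time slots: Art=4, History=6, Civics=2, Chemistry=1, Econ=5, Logic=2, Geology=3. No two conflicting exams share a time slot.

6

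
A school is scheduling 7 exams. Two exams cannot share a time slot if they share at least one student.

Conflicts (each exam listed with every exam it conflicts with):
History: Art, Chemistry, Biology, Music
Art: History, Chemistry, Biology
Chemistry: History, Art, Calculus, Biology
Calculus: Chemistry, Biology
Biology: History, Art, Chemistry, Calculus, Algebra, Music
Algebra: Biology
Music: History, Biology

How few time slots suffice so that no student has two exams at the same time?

History, Art, Chemistry, Biology are mutually in conflict, so at least 4 time slots are needed.
4 time slots suffice: time slot 1 → {Biology}; time slot 2 → {History, Calculus, Algebra}; time slot 3 → {Chemistry, Music}; time slot 4 → {Art}. Each listed conflict is separated.

4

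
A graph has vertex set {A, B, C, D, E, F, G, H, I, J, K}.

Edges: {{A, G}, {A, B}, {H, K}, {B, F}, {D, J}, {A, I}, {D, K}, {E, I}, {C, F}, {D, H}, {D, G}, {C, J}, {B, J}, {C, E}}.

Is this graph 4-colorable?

The chromatic number is 3. D, H, K are mutually adjacent, so at least 3 colors are needed.
A valid assignment using 3 colors: A=2, B=1, C=1, D=1, E=2, F=2, G=3, H=2, I=1, J=2, K=3.
Since 4 ≥ 3, a proper 4-coloring certainly exists.

Yes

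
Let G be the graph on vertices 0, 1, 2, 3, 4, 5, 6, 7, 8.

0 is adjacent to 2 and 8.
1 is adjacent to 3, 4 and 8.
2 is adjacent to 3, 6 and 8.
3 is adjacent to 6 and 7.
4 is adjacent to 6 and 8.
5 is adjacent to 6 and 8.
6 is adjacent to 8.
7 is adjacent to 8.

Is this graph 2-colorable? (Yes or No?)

No

0, 2, 8 form a triangle, so at least 3 colors are needed.
So 2 colors are not enough.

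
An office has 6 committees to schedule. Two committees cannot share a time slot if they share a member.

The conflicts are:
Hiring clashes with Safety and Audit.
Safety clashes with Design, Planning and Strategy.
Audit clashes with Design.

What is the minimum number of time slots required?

Safety and Strategy conflict, so at least 2 time slots are needed.
Using 2 time slots: Hiring=2, Safety=1, Audit=1, Design=2, Planning=2, Strategy=2. No two conflicting committees share a time slot.

2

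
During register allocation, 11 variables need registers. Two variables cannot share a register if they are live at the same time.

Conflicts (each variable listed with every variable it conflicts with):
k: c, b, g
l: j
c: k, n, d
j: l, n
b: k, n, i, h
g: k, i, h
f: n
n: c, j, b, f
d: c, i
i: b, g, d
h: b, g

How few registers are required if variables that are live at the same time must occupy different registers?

3

The cycle k-g-i-d-c-k has odd length 5, so it cannot be 2-colored; at least 3 registers are needed.
3 registers suffice: register 1 → {k, l, n, i, h}; register 2 → {c, j, b, g, f}; register 3 → {d}. Every pair that conflicts lands in different registers.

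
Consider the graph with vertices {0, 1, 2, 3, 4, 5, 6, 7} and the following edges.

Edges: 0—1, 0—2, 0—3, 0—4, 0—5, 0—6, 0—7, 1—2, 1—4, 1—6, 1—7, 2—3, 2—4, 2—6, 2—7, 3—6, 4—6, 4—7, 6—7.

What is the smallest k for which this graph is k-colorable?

0, 1, 2, 4, 6, 7 form a clique, so at least 6 colors are needed.
6 colors suffice: color a → {0}; color b → {5, 6}; color c → {2}; color d → {1, 3}; color e → {4}; color f → {7}. No two adjacent vertices share a color.

6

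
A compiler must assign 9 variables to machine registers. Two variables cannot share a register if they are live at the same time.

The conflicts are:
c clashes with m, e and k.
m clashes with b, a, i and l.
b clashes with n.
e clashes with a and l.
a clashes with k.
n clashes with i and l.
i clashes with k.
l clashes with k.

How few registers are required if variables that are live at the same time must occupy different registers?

2

c and k conflict, so at least 2 registers are needed.
2 registers suffice: register 1 → {m, e, n, k}; register 2 → {c, b, a, i, l}. No two conflicting variables share a register.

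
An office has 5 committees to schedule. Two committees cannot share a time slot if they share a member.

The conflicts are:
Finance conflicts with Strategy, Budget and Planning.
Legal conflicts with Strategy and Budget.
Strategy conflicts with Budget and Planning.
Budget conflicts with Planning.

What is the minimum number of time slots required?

4

Finance, Strategy, Budget, Planning pairwise conflict, so at least 4 time slots are needed.
4 time slots suffice: time slot 1 → {Strategy}; time slot 2 → {Budget}; time slot 3 → {Legal, Planning}; time slot 4 → {Finance}. Each listed conflict is separated.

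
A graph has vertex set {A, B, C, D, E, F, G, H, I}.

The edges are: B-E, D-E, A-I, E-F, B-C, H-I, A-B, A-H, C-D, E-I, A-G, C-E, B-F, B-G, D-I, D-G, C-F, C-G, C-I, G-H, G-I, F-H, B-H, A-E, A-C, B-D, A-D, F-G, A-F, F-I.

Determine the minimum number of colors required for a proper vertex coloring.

A, F, G, H, I are pairwise adjacent (a clique of size 5), so at least 5 colors are needed.
5 colors suffice: color red → {A}; color blue → {E, G}; color green → {B, I}; color yellow → {C, H}; color purple → {D, F}. Each edge has distinct colors on its endpoints.

5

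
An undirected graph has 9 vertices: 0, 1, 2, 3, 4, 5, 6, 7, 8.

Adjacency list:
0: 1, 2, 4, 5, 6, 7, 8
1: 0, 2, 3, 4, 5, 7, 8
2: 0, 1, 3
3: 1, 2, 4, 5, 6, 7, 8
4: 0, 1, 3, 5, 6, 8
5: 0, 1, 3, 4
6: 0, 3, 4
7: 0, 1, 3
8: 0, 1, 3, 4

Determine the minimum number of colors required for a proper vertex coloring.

0, 1, 4, 8 form a clique, so at least 4 colors are needed.
A valid assignment using 4 colors: 0=red, 1=blue, 2=green, 3=red, 4=green, 5=yellow, 6=blue, 7=green, 8=yellow. Every edge joins two different colors.

4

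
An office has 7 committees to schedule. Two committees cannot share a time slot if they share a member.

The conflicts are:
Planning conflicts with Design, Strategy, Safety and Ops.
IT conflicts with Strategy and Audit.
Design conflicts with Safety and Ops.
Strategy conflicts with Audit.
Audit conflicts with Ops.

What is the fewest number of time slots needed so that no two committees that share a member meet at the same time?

3

Planning, Design, Safety pairwise conflict, so at least 3 time slots are needed.
3 time slots suffice: Planning=1, IT=3, Design=3, Strategy=2, Safety=2, Audit=1, Ops=2. Every pair that conflicts lands in different time slots.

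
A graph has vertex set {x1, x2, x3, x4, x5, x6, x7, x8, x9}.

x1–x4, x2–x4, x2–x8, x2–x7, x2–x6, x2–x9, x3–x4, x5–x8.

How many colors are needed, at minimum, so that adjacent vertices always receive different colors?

x2 and x9 are adjacent, so at least 2 colors are needed.
A valid assignment using 2 colors: x1=1, x2=1, x3=1, x4=2, x5=1, x6=2, x7=2, x8=2, x9=2. Every edge joins two different colors.

2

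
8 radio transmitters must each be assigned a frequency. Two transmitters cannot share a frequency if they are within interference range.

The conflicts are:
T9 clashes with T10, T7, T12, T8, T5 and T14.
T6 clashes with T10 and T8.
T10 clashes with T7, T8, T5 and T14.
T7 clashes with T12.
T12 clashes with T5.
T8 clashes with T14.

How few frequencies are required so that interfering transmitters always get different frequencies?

4

T9, T10, T8, T14 all conflict with each other, so at least 4 frequencies are needed.
4 frequencies suffice: frequency 1 → {T9, T6}; frequency 2 → {T10, T12}; frequency 3 → {T7, T8, T5}; frequency 4 → {T14}. Each listed conflict is separated.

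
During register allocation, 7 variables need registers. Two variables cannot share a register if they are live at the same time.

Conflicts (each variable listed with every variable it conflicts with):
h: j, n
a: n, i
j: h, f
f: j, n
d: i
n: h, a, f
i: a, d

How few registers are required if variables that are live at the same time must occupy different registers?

h and j conflict, so at least 2 registers are needed.
A valid assignment using 2 registers: h=2, a=2, j=1, f=2, d=2, n=1, i=1. Each listed conflict is separated.

2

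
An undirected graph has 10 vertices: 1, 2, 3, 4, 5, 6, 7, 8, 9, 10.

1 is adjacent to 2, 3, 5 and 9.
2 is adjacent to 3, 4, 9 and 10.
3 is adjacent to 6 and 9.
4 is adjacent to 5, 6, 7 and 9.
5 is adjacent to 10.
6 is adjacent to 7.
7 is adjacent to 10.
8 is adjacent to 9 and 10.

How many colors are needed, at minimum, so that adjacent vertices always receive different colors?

1, 2, 3, 9 are pairwise adjacent (a clique of size 4), so at least 4 colors are needed.
4 colors suffice: color a → {2, 5, 6, 8}; color b → {9, 10}; color c → {1, 4}; color d → {3, 7}. Every edge joins two different colors.

4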